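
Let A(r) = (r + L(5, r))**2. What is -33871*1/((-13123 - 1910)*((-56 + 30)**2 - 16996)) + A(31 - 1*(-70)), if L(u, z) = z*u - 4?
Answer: 88911675464369/245338560 ≈ 3.6240e+5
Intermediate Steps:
L(u, z) = -4 + u*z (L(u, z) = u*z - 4 = -4 + u*z)
A(r) = (-4 + 6*r)**2 (A(r) = (r + (-4 + 5*r))**2 = (-4 + 6*r)**2)
-33871*1/((-13123 - 1910)*((-56 + 30)**2 - 16996)) + A(31 - 1*(-70)) = -33871*1/((-13123 - 1910)*((-56 + 30)**2 - 16996)) + 4*(-2 + 3*(31 - 1*(-70)))**2 = -33871*(-1/(15033*((-26)**2 - 16996))) + 4*(-2 + 3*(31 + 70))**2 = -33871*(-1/(15033*(676 - 16996))) + 4*(-2 + 3*101)**2 = -33871/((-15033*(-16320))) + 4*(-2 + 303)**2 = -33871/245338560 + 4*301**2 = -33871*1/245338560 + 4*90601 = -33871/245338560 + 362404 = 88911675464369/245338560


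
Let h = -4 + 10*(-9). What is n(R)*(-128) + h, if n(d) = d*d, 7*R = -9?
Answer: -14974/49 ≈ -305.59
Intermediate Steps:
R = -9/7 (R = (⅐)*(-9) = -9/7 ≈ -1.2857)
h = -94 (h = -4 - 90 = -94)
n(d) = d²
n(R)*(-128) + h = (-9/7)²*(-128) - 94 = (81/49)*(-128) - 94 = -10368/49 - 94 = -14974/49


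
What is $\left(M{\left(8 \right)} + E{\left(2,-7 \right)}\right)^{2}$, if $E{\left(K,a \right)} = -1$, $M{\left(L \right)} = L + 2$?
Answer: $81$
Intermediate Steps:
$M{\left(L \right)} = 2 + L$
$\left(M{\left(8 \right)} + E{\left(2,-7 \right)}\right)^{2} = \left(\left(2 + 8\right) - 1\right)^{2} = \left(10 - 1\right)^{2} = 9^{2} = 81$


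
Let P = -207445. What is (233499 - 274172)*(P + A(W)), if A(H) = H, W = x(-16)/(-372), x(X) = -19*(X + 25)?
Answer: 1046236581779/124 ≈ 8.4374e+9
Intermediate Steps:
x(X) = -475 - 19*X (x(X) = -19*(25 + X) = -475 - 19*X)
W = 57/124 (W = (-475 - 19*(-16))/(-372) = (-475 + 304)*(-1/372) = -171*(-1/372) = 57/124 ≈ 0.45968)
(233499 - 274172)*(P + A(W)) = (233499 - 274172)*(-207445 + 57/124) = -40673*(-25723123/124) = 1046236581779/124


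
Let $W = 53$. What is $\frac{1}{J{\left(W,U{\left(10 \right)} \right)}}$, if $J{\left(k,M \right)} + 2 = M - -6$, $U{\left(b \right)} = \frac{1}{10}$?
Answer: $\frac{10}{41} \approx 0.2439$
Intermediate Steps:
$U{\left(b \right)} = \frac{1}{10}$
$J{\left(k,M \right)} = 4 + M$ ($J{\left(k,M \right)} = -2 + \left(M - -6\right) = -2 + \left(M + 6\right) = -2 + \left(6 + M\right) = 4 + M$)
$\frac{1}{J{\left(W,U{\left(10 \right)} \right)}} = \frac{1}{4 + \frac{1}{10}} = \frac{1}{\frac{41}{10}} = \frac{10}{41}$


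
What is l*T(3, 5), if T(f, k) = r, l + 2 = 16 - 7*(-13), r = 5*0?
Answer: 0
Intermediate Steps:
r = 0
l = 105 (l = -2 + (16 - 7*(-13)) = -2 + (16 + 91) = -2 + 107 = 105)
T(f, k) = 0
l*T(3, 5) = 105*0 = 0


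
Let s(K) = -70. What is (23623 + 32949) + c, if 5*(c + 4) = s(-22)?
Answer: 56554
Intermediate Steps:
c = -18 (c = -4 + (⅕)*(-70) = -4 - 14 = -18)
(23623 + 32949) + c = (23623 + 32949) - 18 = 56572 - 18 = 56554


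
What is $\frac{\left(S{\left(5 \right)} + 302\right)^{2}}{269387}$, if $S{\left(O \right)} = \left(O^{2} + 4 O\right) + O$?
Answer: $\frac{123904}{269387} \approx 0.45995$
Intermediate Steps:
$S{\left(O \right)} = O^{2} + 5 O$
$\frac{\left(S{\left(5 \right)} + 302\right)^{2}}{269387} = \frac{\left(5 \left(5 + 5\right) + 302\right)^{2}}{269387} = \left(5 \cdot 10 + 302\right)^{2} \cdot \frac{1}{269387} = \left(50 + 302\right)^{2} \cdot \frac{1}{269387} = 352^{2} \cdot \frac{1}{269387} = 123904 \cdot \frac{1}{269387} = \frac{123904}{269387}$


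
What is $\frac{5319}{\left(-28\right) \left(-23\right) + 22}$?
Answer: $\frac{591}{74} \approx 7.9865$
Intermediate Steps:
$\frac{5319}{\left(-28\right) \left(-23\right) + 22} = \frac{5319}{644 + 22} = \frac{5319}{666} = 5319 \cdot \frac{1}{666} = \frac{591}{74}$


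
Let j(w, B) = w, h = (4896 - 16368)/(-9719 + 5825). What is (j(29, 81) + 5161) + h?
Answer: 3370222/649 ≈ 5192.9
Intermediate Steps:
h = 1912/649 (h = -11472/(-3894) = -11472*(-1/3894) = 1912/649 ≈ 2.9461)
(j(29, 81) + 5161) + h = (29 + 5161) + 1912/649 = 5190 + 1912/649 = 3370222/649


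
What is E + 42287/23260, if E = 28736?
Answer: 668441647/23260 ≈ 28738.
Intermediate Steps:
E + 42287/23260 = 28736 + 42287/23260 = 668441647/23260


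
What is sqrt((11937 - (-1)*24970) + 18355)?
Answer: sqrt(55262) ≈ 235.08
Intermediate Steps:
sqrt((11937 - (-1)*24970) + 18355) = sqrt((11937 - 1*(-24970)) + 18355) = sqrt((11937 + 24970) + 18355) = sqrt(36907 + 18355) = sqrt(55262)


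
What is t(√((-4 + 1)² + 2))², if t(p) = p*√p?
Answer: 11*√11 ≈ 36.483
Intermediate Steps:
t(p) = p^(3/2)
t(√((-4 + 1)² + 2))² = ((√((-4 + 1)² + 2))^(3/2))² = ((√((-3)² + 2))^(3/2))² = ((√(9 + 2))^(3/2))² = ((√11)^(3/2))² = (11^(¾))² = 11*√11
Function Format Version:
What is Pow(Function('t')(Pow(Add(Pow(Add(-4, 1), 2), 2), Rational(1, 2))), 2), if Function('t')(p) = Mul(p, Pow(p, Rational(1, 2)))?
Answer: Mul(11, Pow(11, Rational(1, 2))) ≈ 36.483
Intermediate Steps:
Function('t')(p) = Pow(p, Rational(3, 2))
Pow(Function('t')(Pow(Add(Pow(Add(-4, 1), 2), 2), Rational(1, 2))), 2) = Pow(Pow(Pow(Add(Pow(Add(-4, 1), 2), 2), Rational(1, 2)), Rational(3, 2)), 2) = Pow(Pow(Pow(Add(Pow(-3, 2), 2), Rational(1, 2)), Rational(3, 2)), 2) = Pow(Pow(Pow(Add(9, 2), Rational(1, 2)), Rational(3, 2)), 2) = Pow(Pow(Pow(11, Rational(1, 2)), Rational(3, 2)), 2) = Pow(Pow(11, Rational(3, 4)), 2) = Mul(11, Pow(11, Rational(1, 2)))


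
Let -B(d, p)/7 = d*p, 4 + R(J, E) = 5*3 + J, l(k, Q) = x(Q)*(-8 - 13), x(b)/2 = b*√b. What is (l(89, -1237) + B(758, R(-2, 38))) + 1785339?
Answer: 1737585 + 51954*I*√1237 ≈ 1.7376e+6 + 1.8273e+6*I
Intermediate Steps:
x(b) = 2*b^(3/2) (x(b) = 2*(b*√b) = 2*b^(3/2))
l(k, Q) = -42*Q^(3/2) (l(k, Q) = (2*Q^(3/2))*(-8 - 13) = (2*Q^(3/2))*(-21) = -42*Q^(3/2))
R(J, E) = 11 + J (R(J, E) = -4 + (5*3 + J) = -4 + (15 + J) = 11 + J)
B(d, p) = -7*d*p
(l(89, -1237) + B(758, R(-2, 38))) + 1785339 = (-(-51954)*I*√1237 - 7*758*(11 - 2)) + 1785339 = (-(-51954)*I*√1237 - 7*758*9) + 1785339 = (51954*I*√1237 - 47754) + 1785339 = (-47754 + 51954*I*√1237) + 1785339 = 1737585 + 51954*I*√1237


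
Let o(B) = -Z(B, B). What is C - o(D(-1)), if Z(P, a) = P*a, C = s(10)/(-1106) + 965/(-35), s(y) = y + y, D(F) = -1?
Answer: -14704/553 ≈ -26.590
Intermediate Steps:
s(y) = 2*y
C = -15257/553 (C = (2*10)/(-1106) + 965/(-35) = 20*(-1/1106) + 965*(-1/35) = -10/553 - 193/7 = -15257/553 ≈ -27.590)
o(B) = -B**2 (o(B) = -B*B = -B**2)
C - o(D(-1)) = -15257/553 - (-1)*(-1)**2 = -15257/553 - (-1) = -15257/553 - 1*(-1) = -15257/553 + 1 = -14704/553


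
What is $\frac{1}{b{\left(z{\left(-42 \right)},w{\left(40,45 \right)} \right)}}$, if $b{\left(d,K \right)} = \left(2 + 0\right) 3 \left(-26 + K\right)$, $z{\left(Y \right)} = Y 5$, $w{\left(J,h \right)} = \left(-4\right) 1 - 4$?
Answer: $- \frac{1}{204} \approx -0.004902$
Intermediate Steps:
$w{\left(J,h \right)} = -8$ ($w{\left(J,h \right)} = -4 - 4 = -8$)
$z{\left(Y \right)} = 5 Y$
$b{\left(d,K \right)} = -156 + 6 K$ ($b{\left(d,K \right)} = 2 \cdot 3 \left(-26 + K\right) = 6 \left(-26 + K\right) = -156 + 6 K$)
$\frac{1}{b{\left(z{\left(-42 \right)},w{\left(40,45 \right)} \right)}} = \frac{1}{-156 + 6 \left(-8\right)} = \frac{1}{-156 - 48} = \frac{1}{-204} = - \frac{1}{204}$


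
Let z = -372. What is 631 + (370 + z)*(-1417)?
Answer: 3465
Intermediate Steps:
631 + (370 + z)*(-1417) = 631 + (370 - 372)*(-1417) = 631 - 2*(-1417) = 631 + 2834 = 3465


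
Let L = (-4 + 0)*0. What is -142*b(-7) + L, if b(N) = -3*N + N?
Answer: -1988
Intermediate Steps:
b(N) = -2*N
L = 0 (L = -4*0 = 0)
-142*b(-7) + L = -(-284)*(-7) + 0 = -142*14 + 0 = -1988 + 0 = -1988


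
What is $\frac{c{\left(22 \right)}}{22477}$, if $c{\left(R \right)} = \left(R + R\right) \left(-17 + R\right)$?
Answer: $\frac{220}{22477} \approx 0.0097878$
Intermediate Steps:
$c{\left(R \right)} = 2 R \left(-17 + R\right)$
$\frac{c{\left(22 \right)}}{22477} = \frac{2 \cdot 22 \left(-17 + 22\right)}{22477} = 2 \cdot 22 \cdot 5 \cdot \frac{1}{22477} = 220 \cdot \frac{1}{22477} = \frac{220}{22477}$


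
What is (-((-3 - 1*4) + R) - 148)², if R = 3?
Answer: 20736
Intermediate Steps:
(-((-3 - 1*4) + R) - 148)² = (-((-3 - 1*4) + 3) - 148)² = (-((-3 - 4) + 3) - 148)² = (-(-7 + 3) - 148)² = (-1*(-4) - 148)² = (4 - 148)² = (-144)² = 20736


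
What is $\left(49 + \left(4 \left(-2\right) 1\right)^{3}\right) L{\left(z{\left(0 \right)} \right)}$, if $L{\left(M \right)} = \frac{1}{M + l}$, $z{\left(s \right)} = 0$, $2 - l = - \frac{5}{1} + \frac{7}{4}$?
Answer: $- \frac{1852}{21} \approx -88.19$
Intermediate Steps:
$l = \frac{21}{4}$ ($l = 2 - \left(- \frac{5}{1} + \frac{7}{4}\right) = 2 - \left(\left(-5\right) 1 + 7 \cdot \frac{1}{4}\right) = 2 - \left(-5 + \frac{7}{4}\right) = 2 - - \frac{13}{4} = 2 + \frac{13}{4} = \frac{21}{4} \approx 5.25$)
$L{\left(M \right)} = \frac{1}{\frac{21}{4} + M}$ ($L{\left(M \right)} = \frac{1}{M + \frac{21}{4}} = \frac{1}{\frac{21}{4} + M}$)
$\left(49 + \left(4 \left(-2\right) 1\right)^{3}\right) L{\left(z{\left(0 \right)} \right)} = \left(49 + \left(4 \left(-2\right) 1\right)^{3}\right) \frac{4}{21 + 4 \cdot 0} = \left(49 + \left(\left(-8\right) 1\right)^{3}\right) \frac{4}{21 + 0} = \left(49 + \left(-8\right)^{3}\right) \frac{4}{21} = \left(49 - 512\right) 4 \cdot \frac{1}{21} = \left(-463\right) \frac{4}{21} = - \frac{1852}{21}$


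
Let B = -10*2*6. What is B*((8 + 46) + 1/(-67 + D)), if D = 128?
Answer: -395400/61 ≈ -6482.0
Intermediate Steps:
B = -120 (B = -20*6 = -120)
B*((8 + 46) + 1/(-67 + D)) = -120*((8 + 46) + 1/(-67 + 128)) = -120*(54 + 1/61) = -120*3295/61 = -395400/61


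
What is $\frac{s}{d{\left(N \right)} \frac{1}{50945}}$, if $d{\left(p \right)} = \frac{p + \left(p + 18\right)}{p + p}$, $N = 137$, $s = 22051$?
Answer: $\frac{153904182715}{146} \approx 1.0541 \cdot 10^{9}$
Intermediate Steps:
$d{\left(p \right)} = \frac{18 + 2 p}{2 p}$ ($d{\left(p \right)} = \frac{p + \left(18 + p\right)}{2 p} = \left(18 + 2 p\right) \frac{1}{2 p} = \frac{18 + 2 p}{2 p}$)
$\frac{s}{d{\left(N \right)} \frac{1}{50945}} = \frac{22051}{\frac{9 + 137}{137} \cdot \frac{1}{50945}} = \frac{22051}{\frac{1}{137} \cdot 146 \cdot \frac{1}{50945}} = \frac{22051}{\frac{146}{137} \cdot \frac{1}{50945}} = \frac{22051}{\frac{146}{6979465}} = 22051 \cdot \frac{6979465}{146} = \frac{153904182715}{146}$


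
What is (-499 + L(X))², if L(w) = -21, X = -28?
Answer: 270400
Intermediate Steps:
(-499 + L(X))² = (-499 - 21)² = (-520)² = 270400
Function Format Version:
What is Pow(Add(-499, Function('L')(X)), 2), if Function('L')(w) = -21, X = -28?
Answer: 270400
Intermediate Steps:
Pow(Add(-499, Function('L')(X)), 2) = Pow(Add(-499, -21), 2) = Pow(-520, 2) = 270400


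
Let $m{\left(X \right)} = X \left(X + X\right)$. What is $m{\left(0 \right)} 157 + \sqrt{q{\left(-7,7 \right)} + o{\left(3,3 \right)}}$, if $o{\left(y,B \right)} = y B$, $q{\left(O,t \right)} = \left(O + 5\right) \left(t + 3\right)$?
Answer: $i \sqrt{11} \approx 3.3166 i$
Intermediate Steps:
$q{\left(O,t \right)} = \left(3 + t\right) \left(5 + O\right)$ ($q{\left(O,t \right)} = \left(5 + O\right) \left(3 + t\right) = \left(3 + t\right) \left(5 + O\right)$)
$m{\left(X \right)} = 2 X^{2}$ ($m{\left(X \right)} = X 2 X = 2 X^{2}$)
$o{\left(y,B \right)} = B y$
$m{\left(0 \right)} 157 + \sqrt{q{\left(-7,7 \right)} + o{\left(3,3 \right)}} = 2 \cdot 0^{2} \cdot 157 + \sqrt{\left(15 + 3 \left(-7\right) + 5 \cdot 7 - 49\right) + 3 \cdot 3} = 2 \cdot 0 \cdot 157 + \sqrt{\left(15 - 21 + 35 - 49\right) + 9} = 0 \cdot 157 + \sqrt{-20 + 9} = 0 + \sqrt{-11} = 0 + i \sqrt{11} = i \sqrt{11}$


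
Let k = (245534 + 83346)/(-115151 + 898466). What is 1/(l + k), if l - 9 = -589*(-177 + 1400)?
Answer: -156663/112850246318 ≈ -1.3882e-6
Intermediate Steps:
l = -720338 (l = 9 - 589*(-177 + 1400) = 9 - 589*1223 = 9 - 720347 = -720338)
k = 65776/156663 (k = 328880/783315 = 328880*(1/783315) = 65776/156663 ≈ 0.41986)
1/(l + k) = 1/(-720338 + 65776/156663) = 1/(-112850246318/156663) = -156663/112850246318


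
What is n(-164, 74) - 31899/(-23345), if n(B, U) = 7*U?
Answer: 1732087/3335 ≈ 519.37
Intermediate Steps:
n(-164, 74) - 31899/(-23345) = 7*74 - 31899/(-23345) = 518 - 31899*(-1)/23345 = 518 - 1*(-4557/3335) = 518 + 4557/3335 = 1732087/3335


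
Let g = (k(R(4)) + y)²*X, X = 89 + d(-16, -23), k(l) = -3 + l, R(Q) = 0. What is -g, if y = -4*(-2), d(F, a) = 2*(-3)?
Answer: -2075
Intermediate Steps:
d(F, a) = -6
y = 8
X = 83 (X = 89 - 6 = 83)
g = 2075 (g = ((-3 + 0) + 8)²*83 = (-3 + 8)²*83 = 5²*83 = 25*83 = 2075)
-g = -1*2075 = -2075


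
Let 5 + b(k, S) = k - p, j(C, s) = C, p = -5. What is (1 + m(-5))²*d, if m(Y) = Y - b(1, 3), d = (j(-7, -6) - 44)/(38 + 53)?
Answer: -1275/91 ≈ -14.011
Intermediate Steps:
d = -51/91 (d = (-7 - 44)/(38 + 53) = -51/91 ≈ -0.56044)
b(k, S) = k (b(k, S) = -5 + (k - 1*(-5)) = -5 + (k + 5) = -5 + (5 + k) = k)
m(Y) = -1 + Y (m(Y) = Y - 1*1 = Y - 1 = -1 + Y)
(1 + m(-5))²*d = (1 + (-1 - 5))²*(-51/91) = (1 - 6)²*(-51/91) = (-5)²*(-51/91) = 25*(-51/91) = -1275/91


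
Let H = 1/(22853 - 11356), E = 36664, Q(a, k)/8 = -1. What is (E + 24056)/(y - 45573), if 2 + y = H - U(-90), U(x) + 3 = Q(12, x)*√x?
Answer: -15902707736918640/11935444756273823 - 8374988730240*I*√10/11935444756273823 ≈ -1.3324 - 0.0022189*I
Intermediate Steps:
Q(a, k) = -8 (Q(a, k) = 8*(-1) = -8)
U(x) = -3 - 8*√x
H = 1/11497 ≈ 8.6979e-5
y = 11498/11497 + 24*I*√10 (y = -2 + (1/11497 - (-3 - 24*I*√10)) = -2 + (1/11497 + (3 + 24*I*√10)) = -2 + (34492/11497 + 24*I*√10) = 11498/11497 + 24*I*√10 ≈ 1.0001 + 75.895*I)
(E + 24056)/(y - 45573) = (36664 + 24056)/((11498/11497 + 24*I*√10) - 45573) = 60720/(-523941283/11497 + 24*I*√10)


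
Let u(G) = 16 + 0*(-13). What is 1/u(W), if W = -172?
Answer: 1/16 ≈ 0.062500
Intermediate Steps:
u(G) = 16 (u(G) = 16 + 0 = 16)
1/u(W) = 1/16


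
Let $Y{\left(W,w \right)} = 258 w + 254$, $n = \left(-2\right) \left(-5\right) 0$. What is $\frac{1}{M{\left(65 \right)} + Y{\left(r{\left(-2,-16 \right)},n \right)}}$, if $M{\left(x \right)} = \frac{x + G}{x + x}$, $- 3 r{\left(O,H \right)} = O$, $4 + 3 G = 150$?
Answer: $\frac{390}{99401} \approx 0.0039235$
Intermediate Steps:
$G = \frac{146}{3}$ ($G = - \frac{4}{3} + \frac{1}{3} \cdot 150 = - \frac{4}{3} + 50 = \frac{146}{3} \approx 48.667$)
$r{\left(O,H \right)} = - \frac{O}{3}$
$n = 0$ ($n = 10 \cdot 0 = 0$)
$M{\left(x \right)} = \frac{\frac{146}{3} + x}{2 x}$ ($M{\left(x \right)} = \frac{x + \frac{146}{3}}{x + x} = \frac{\frac{146}{3} + x}{2 x}$)
$Y{\left(W,w \right)} = 254 + 258 w$
$\frac{1}{M{\left(65 \right)} + Y{\left(r{\left(-2,-16 \right)},n \right)}} = \frac{1}{\frac{146 + 3 \cdot 65}{6 \cdot 65} + \left(254 + 258 \cdot 0\right)} = \frac{1}{\frac{1}{6} \cdot \frac{1}{65} \left(146 + 195\right) + \left(254 + 0\right)} = \frac{1}{\frac{1}{6} \cdot \frac{1}{65} \cdot 341 + 254} = \frac{1}{\frac{341}{390} + 254} = \frac{1}{\frac{99401}{390}} = \frac{390}{99401}$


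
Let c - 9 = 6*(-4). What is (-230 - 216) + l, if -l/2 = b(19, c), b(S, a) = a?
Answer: -416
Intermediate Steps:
c = -15 (c = 9 + 6*(-4) = 9 - 24 = -15)
l = 30 (l = -2*(-15) = 30)
(-230 - 216) + l = (-230 - 216) + 30 = -446 + 30 = -416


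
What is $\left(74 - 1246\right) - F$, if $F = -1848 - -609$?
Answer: $67$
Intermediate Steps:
$F = -1239$ ($F = -1848 + 609 = -1239$)
$\left(74 - 1246\right) - F = \left(74 - 1246\right) - -1239 = \left(74 - 1246\right) + 1239 = -1172 + 1239 = 67$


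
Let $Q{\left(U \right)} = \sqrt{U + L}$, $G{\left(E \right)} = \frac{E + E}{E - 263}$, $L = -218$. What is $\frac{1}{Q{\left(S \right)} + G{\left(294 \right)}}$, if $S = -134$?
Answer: $\frac{4557}{171004} - \frac{961 i \sqrt{22}}{171004} \approx 0.026648 - 0.026359 i$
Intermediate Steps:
$G{\left(E \right)} = \frac{2 E}{-263 + E}$
$Q{\left(U \right)} = \sqrt{-218 + U}$ ($Q{\left(U \right)} = \sqrt{U - 218} = \sqrt{-218 + U}$)
$\frac{1}{Q{\left(S \right)} + G{\left(294 \right)}} = \frac{1}{\sqrt{-218 - 134} + 2 \cdot 294 \frac{1}{-263 + 294}} = \frac{1}{\sqrt{-352} + 2 \cdot 294 \cdot \frac{1}{31}} = \frac{1}{4 i \sqrt{22} + 2 \cdot 294 \cdot \frac{1}{31}} = \frac{1}{4 i \sqrt{22} + \frac{588}{31}} = \frac{1}{\frac{588}{31} + 4 i \sqrt{22}}$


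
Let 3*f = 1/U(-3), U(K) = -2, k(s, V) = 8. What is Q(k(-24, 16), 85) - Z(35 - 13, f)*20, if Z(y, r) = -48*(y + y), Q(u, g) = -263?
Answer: 41977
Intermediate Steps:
f = -⅙ (f = (⅓)/(-2) = (⅓)*(-½) = -⅙ ≈ -0.16667)
Z(y, r) = -96*y (Z(y, r) = -48*2*y = -96*y)
Q(k(-24, 16), 85) - Z(35 - 13, f)*20 = -263 - (-96*(35 - 13))*20 = -263 - (-96*22)*20 = -263 - (-2112)*20 = -263 - 1*(-42240) = -263 + 42240 = 41977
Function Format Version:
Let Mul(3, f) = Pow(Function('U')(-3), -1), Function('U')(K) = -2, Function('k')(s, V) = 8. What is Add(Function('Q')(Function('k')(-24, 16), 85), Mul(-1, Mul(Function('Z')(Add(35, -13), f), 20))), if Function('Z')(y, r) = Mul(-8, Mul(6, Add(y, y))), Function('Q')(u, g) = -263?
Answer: 41977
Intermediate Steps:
f = Rational(-1, 6) (f = Mul(Rational(1, 3), Pow(-2, -1)) = Mul(Rational(1, 3), Rational(-1, 2)) = Rational(-1, 6) ≈ -0.16667)
Function('Z')(y, r) = Mul(-96, y) (Function('Z')(y, r) = Mul(-8, Mul(6, Mul(2, y))) = Mul(-8, Mul(12, y)) = Mul(-96, y))
Add(Function('Q')(Function('k')(-24, 16), 85), Mul(-1, Mul(Function('Z')(Add(35, -13), f), 20))) = Add(-263, Mul(-1, Mul(Mul(-96, Add(35, -13)), 20))) = Add(-263, Mul(-1, Mul(Mul(-96, 22), 20))) = Add(-263, Mul(-1, Mul(-2112, 20))) = Add(-263, Mul(-1, -42240)) = Add(-263, 42240) = 41977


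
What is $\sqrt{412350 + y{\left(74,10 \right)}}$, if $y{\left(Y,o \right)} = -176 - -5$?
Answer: $\sqrt{412179} \approx 642.01$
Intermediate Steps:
$y{\left(Y,o \right)} = -171$ ($y{\left(Y,o \right)} = -176 + 5 = -171$)
$\sqrt{412350 + y{\left(74,10 \right)}} = \sqrt{412350 - 171} = \sqrt{412179}$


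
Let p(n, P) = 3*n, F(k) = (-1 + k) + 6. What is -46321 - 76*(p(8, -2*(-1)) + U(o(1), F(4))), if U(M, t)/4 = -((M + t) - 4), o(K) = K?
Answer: -46321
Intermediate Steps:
F(k) = 5 + k
U(M, t) = 16 - 4*M - 4*t (U(M, t) = 4*(-((M + t) - 4)) = 4*(-(-4 + M + t)) = 4*(4 - M - t) = 16 - 4*M - 4*t)
-46321 - 76*(p(8, -2*(-1)) + U(o(1), F(4))) = -46321 - 76*(3*8 + (16 - 4*1 - 4*(5 + 4))) = -46321 - 76*(24 + (16 - 4 - 4*9)) = -46321 - 76*(24 + (16 - 4 - 36)) = -46321 - 76*(24 - 24) = -46321 - 76*0 = -46321 - 1*0 = -46321 + 0 = -46321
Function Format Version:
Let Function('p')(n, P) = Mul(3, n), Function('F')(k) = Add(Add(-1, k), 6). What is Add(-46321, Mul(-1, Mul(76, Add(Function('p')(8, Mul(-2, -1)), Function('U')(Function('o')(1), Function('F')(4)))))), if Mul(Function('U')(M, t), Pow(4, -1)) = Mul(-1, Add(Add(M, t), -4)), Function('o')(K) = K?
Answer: -46321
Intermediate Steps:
Function('F')(k) = Add(5, k)
Function('U')(M, t) = Add(16, Mul(-4, M), Mul(-4, t)) (Function('U')(M, t) = Mul(4, Mul(-1, Add(Add(M, t), -4))) = Mul(4, Mul(-1, Add(-4, M, t))) = Mul(4, Add(4, Mul(-1, M), Mul(-1, t))) = Add(16, Mul(-4, M), Mul(-4, t)))
Add(-46321, Mul(-1, Mul(76, Add(Function('p')(8, Mul(-2, -1)), Function('U')(Function('o')(1), Function('F')(4)))))) = Add(-46321, Mul(-1, Mul(76, Add(Mul(3, 8), Add(16, Mul(-4, 1), Mul(-4, Add(5, 4))))))) = Add(-46321, Mul(-1, Mul(76, Add(24, Add(16, -4, Mul(-4, 9)))))) = Add(-46321, Mul(-1, Mul(76, Add(24, Add(16, -4, -36))))) = Add(-46321, Mul(-1, Mul(76, Add(24, -24)))) = Add(-46321, Mul(-1, Mul(76, 0))) = Add(-46321, Mul(-1, 0)) = Add(-46321, 0) = -46321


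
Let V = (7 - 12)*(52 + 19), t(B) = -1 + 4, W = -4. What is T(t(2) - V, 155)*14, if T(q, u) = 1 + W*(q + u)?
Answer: -28714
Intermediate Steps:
t(B) = 3
V = -355 (V = -5*71 = -355)
T(q, u) = 1 - 4*q - 4*u (T(q, u) = 1 - 4*(q + u) = 1 + (-4*q - 4*u) = 1 - 4*q - 4*u)
T(t(2) - V, 155)*14 = (1 - 4*(3 - 1*(-355)) - 4*155)*14 = (1 - 4*(3 + 355) - 620)*14 = (1 - 4*358 - 620)*14 = (1 - 1432 - 620)*14 = -2051*14 = -28714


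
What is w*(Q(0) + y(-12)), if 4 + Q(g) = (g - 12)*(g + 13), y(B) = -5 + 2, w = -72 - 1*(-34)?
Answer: 6194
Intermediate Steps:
w = -38 (w = -72 + 34 = -38)
y(B) = -3
Q(g) = -4 + (-12 + g)*(13 + g) (Q(g) = -4 + (g - 12)*(g + 13) = -4 + (-12 + g)*(13 + g))
w*(Q(0) + y(-12)) = -38*((-160 + 0 + 0²) - 3) = -38*((-160 + 0 + 0) - 3) = -38*(-160 - 3) = -38*(-163) = 6194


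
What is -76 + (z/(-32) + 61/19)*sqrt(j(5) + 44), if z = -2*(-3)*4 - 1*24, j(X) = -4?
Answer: -76 + 122*sqrt(10)/19 ≈ -55.695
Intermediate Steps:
z = 0 (z = 6*4 - 24 = 24 - 24 = 0)
-76 + (z/(-32) + 61/19)*sqrt(j(5) + 44) = -76 + (0/(-32) + 61/19)*sqrt(-4 + 44) = -76 + (0*(-1/32) + 61*(1/19))*sqrt(40) = -76 + (0 + 61/19)*(2*sqrt(10)) = -76 + 61*(2*sqrt(10))/19 = -76 + 122*sqrt(10)/19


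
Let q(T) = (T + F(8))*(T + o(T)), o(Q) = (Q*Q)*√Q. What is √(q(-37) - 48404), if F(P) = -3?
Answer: 2*√(-11731 - 13690*I*√37) ≈ 380.43 - 437.78*I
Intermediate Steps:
o(Q) = Q^(5/2) (o(Q) = Q²*√Q = Q^(5/2))
q(T) = (-3 + T)*(T + T^(5/2)) (q(T) = (T - 3)*(T + T^(5/2)) = (-3 + T)*(T + T^(5/2)))
√(q(-37) - 48404) = √(((-37)² + (-37)^(7/2) - 3*(-37) - 4107*I*√37) - 48404) = √((1369 - 50653*I*√37 + 111 - 4107*I*√37) - 48404) = √((1480 - 54760*I*√37) - 48404) = √(-46924 - 54760*I*√37)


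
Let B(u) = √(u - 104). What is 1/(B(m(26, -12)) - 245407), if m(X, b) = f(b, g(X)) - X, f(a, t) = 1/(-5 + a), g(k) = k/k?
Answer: -4171919/1023818128244 - I*√37587/1023818128244 ≈ -4.0749e-6 - 1.8936e-10*I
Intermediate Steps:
g(k) = 1
m(X, b) = 1/(-5 + b) - X
B(u) = √(-104 + u)
1/(B(m(26, -12)) - 245407) = 1/(√(-104 + (1 - 1*26*(-5 - 12))/(-5 - 12)) - 245407) = 1/(√(-104 + (1 - 1*26*(-17))/(-17)) - 245407) = 1/(√(-104 - (1 + 442)/17) - 245407) = 1/(√(-104 - 1/17*443) - 245407) = 1/(√(-104 - 443/17) - 245407) = 1/(√(-2211/17) - 245407) = 1/(I*√37587/17 - 245407) = 1/(-245407 + I*√37587/17)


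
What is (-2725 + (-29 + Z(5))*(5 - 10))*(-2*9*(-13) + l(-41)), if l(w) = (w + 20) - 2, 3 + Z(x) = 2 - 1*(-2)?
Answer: -545435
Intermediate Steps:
Z(x) = 1 (Z(x) = -3 + (2 - 1*(-2)) = -3 + (2 + 2) = -3 + 4 = 1)
l(w) = 18 + w (l(w) = (20 + w) - 2 = 18 + w)
(-2725 + (-29 + Z(5))*(5 - 10))*(-2*9*(-13) + l(-41)) = (-2725 + (-29 + 1)*(5 - 10))*(-2*9*(-13) + (18 - 41)) = (-2725 - 28*(-5))*(-18*(-13) - 23) = (-2725 + 140)*(234 - 23) = -2585*211 = -545435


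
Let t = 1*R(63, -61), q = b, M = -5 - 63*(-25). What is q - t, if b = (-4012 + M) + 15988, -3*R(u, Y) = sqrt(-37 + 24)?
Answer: 13546 + I*sqrt(13)/3 ≈ 13546.0 + 1.2019*I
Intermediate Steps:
R(u, Y) = -I*sqrt(13)/3 (R(u, Y) = -sqrt(-37 + 24)/3 = -I*sqrt(13)/3)
M = 1570 (M = -5 + 1575 = 1570)
b = 13546 (b = (-4012 + 1570) + 15988 = -2442 + 15988 = 13546)
q = 13546
t = -I*sqrt(13)/3 (t = 1*(-I*sqrt(13)/3) = -I*sqrt(13)/3 ≈ -1.2019*I)
q - t = 13546 - (-1)*I*sqrt(13)/3 = 13546 + I*sqrt(13)/3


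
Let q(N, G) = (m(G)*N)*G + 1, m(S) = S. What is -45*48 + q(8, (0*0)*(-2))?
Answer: -2159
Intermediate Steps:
q(N, G) = 1 + N*G² (q(N, G) = (G*N)*G + 1 = N*G² + 1 = 1 + N*G²)
-45*48 + q(8, (0*0)*(-2)) = -45*48 + (1 + 8*((0*0)*(-2))²) = -2160 + (1 + 8*(0*(-2))²) = -2160 + (1 + 8*0²) = -2160 + (1 + 8*0) = -2160 + (1 + 0) = -2160 + 1 = -2159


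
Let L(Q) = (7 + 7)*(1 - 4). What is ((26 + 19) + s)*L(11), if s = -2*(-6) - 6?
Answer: -2142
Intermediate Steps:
L(Q) = -42 (L(Q) = 14*(-3) = -42)
s = 6 (s = 12 - 6 = 6)
((26 + 19) + s)*L(11) = ((26 + 19) + 6)*(-42) = (45 + 6)*(-42) = 51*(-42) = -2142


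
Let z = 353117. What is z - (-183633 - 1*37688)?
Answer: 574438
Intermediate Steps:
z - (-183633 - 1*37688) = 353117 - (-183633 - 1*37688) = 353117 - (-183633 - 37688) = 353117 - 1*(-221321) = 353117 + 221321 = 574438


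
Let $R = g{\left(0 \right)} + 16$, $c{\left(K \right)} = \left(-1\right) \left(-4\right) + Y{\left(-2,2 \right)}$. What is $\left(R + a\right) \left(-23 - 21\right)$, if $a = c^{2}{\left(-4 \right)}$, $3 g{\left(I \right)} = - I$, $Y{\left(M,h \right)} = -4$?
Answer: $-704$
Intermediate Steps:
$g{\left(I \right)} = - \frac{I}{3}$ ($g{\left(I \right)} = \frac{\left(-1\right) I}{3} = - \frac{I}{3}$)
$c{\left(K \right)} = 0$ ($c{\left(K \right)} = \left(-1\right) \left(-4\right) - 4 = 4 - 4 = 0$)
$R = 16$ ($R = \left(- \frac{1}{3}\right) 0 + 16 = 0 + 16 = 16$)
$a = 0$ ($a = 0^{2} = 0$)
$\left(R + a\right) \left(-23 - 21\right) = \left(16 + 0\right) \left(-23 - 21\right) = 16 \left(-44\right) = -704$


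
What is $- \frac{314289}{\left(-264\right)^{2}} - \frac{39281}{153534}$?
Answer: $- \frac{2832876439}{594483648} \approx -4.7653$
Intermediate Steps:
$- \frac{314289}{\left(-264\right)^{2}} - \frac{39281}{153534} = - \frac{314289}{69696} - \frac{39281}{153534} = \left(-314289\right) \frac{1}{69696} - \frac{39281}{153534} = - \frac{34921}{7744} - \frac{39281}{153534} = - \frac{2832876439}{594483648}$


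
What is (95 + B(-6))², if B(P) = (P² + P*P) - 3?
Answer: 26896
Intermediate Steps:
B(P) = -3 + 2*P² (B(P) = (P² + P²) - 3 = 2*P² - 3 = -3 + 2*P²)
(95 + B(-6))² = (95 + (-3 + 2*(-6)²))² = (95 + (-3 + 2*36))² = (95 + (-3 + 72))² = (95 + 69)² = 164² = 26896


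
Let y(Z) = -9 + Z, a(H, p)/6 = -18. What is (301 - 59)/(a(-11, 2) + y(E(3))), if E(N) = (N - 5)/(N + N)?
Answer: -33/16 ≈ -2.0625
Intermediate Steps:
a(H, p) = -108 (a(H, p) = 6*(-18) = -108)
E(N) = (-5 + N)/(2*N) (E(N) = (-5 + N)/((2*N)) = (-5 + N)*(1/(2*N)) = (-5 + N)/(2*N))
(301 - 59)/(a(-11, 2) + y(E(3))) = (301 - 59)/(-108 + (-9 + (1/2)*(-5 + 3)/3)) = 242/(-108 + (-9 + (1/2)*(1/3)*(-2))) = 242/(-108 + (-9 - 1/3)) = 242/(-108 - 28/3) = 242/(-352/3) = 242*(-3/352) = -33/16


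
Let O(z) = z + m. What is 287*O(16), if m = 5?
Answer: 6027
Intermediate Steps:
O(z) = 5 + z (O(z) = z + 5 = 5 + z)
287*O(16) = 287*(5 + 16) = 287*21 = 6027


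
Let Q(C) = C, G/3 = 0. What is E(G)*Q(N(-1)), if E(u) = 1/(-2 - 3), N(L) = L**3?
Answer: 1/5 ≈ 0.20000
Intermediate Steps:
G = 0 (G = 3*0 = 0)
E(u) = -1/5 (E(u) = 1/(-5) = -1/5)
E(G)*Q(N(-1)) = -1/5*(-1)**3 = -1/5*(-1) = 1/5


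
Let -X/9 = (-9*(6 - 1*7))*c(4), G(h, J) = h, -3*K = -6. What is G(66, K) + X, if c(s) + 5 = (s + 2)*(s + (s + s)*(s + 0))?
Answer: -17025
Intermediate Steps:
K = 2 (K = -⅓*(-6) = 2)
c(s) = -5 + (2 + s)*(s + 2*s²) (c(s) = -5 + (s + 2)*(s + (s + s)*(s + 0)) = -5 + (2 + s)*(s + (2*s)*s) = -5 + (2 + s)*(s + 2*s²))
X = -17091 (X = -9*(-9*(6 - 1*7))*(-5 + 2*4 + 2*4³ + 5*4²) = -9*(-9*(6 - 7))*(-5 + 8 + 2*64 + 5*16) = -9*(-9*(-1))*(-5 + 8 + 128 + 80) = -81*211 = -9*1899 = -17091)
G(66, K) + X = 66 - 17091 = -17025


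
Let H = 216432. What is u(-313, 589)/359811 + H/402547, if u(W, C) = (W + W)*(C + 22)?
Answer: -76093977490/144840838617 ≈ -0.52536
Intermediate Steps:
u(W, C) = 2*W*(22 + C) (u(W, C) = (2*W)*(22 + C) = 2*W*(22 + C))
u(-313, 589)/359811 + H/402547 = (2*(-313)*(22 + 589))/359811 + 216432/402547 = (2*(-313)*611)*(1/359811) + 216432*(1/402547) = -382486*1/359811 + 216432/402547 = -382486/359811 + 216432/402547 = -76093977490/144840838617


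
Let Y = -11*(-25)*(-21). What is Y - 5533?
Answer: -11308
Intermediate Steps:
Y = -5775 (Y = 275*(-21) = -5775)
Y - 5533 = -5775 - 5533 = -11308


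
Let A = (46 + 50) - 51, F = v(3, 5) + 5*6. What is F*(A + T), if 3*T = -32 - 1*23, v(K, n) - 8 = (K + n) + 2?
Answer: 1280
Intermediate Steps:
v(K, n) = 10 + K + n (v(K, n) = 8 + ((K + n) + 2) = 8 + (2 + K + n) = 10 + K + n)
T = -55/3 (T = (-32 - 1*23)/3 = (-32 - 23)/3 = (⅓)*(-55) = -55/3 ≈ -18.333)
F = 48 (F = (10 + 3 + 5) + 5*6 = 18 + 30 = 48)
A = 45 (A = 96 - 51 = 45)
F*(A + T) = 48*(45 - 55/3) = 48*(80/3) = 1280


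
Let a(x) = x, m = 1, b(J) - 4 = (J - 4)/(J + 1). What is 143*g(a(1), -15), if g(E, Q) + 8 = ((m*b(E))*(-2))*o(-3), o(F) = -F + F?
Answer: -1144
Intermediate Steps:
b(J) = 4 + (-4 + J)/(1 + J) (b(J) = 4 + (J - 4)/(J + 1) = 4 + (-4 + J)/(1 + J))
o(F) = 0
g(E, Q) = -8 (g(E, Q) = -8 + ((1*(5*E/(1 + E)))*(-2))*0 = -8 + ((5*E/(1 + E))*(-2))*0 = -8 - 10*E/(1 + E)*0 = -8 + 0 = -8)
143*g(a(1), -15) = 143*(-8) = -1144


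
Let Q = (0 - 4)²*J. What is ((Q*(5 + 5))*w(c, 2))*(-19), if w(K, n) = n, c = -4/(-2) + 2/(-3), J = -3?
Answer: 18240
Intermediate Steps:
c = 4/3 (c = -4*(-½) + 2*(-⅓) = 2 - ⅔ = 4/3 ≈ 1.3333)
Q = -48 (Q = (0 - 4)²*(-3) = (-4)²*(-3) = 16*(-3) = -48)
((Q*(5 + 5))*w(c, 2))*(-19) = (-48*(5 + 5)*2)*(-19) = (-48*10*2)*(-19) = -480*2*(-19) = -960*(-19) = 18240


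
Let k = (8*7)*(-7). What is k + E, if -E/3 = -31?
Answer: -299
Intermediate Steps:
E = 93 (E = -3*(-31) = 93)
k = -392 (k = 56*(-7) = -392)
k + E = -392 + 93 = -299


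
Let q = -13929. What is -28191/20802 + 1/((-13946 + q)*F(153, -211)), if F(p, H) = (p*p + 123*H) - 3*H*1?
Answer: -500569960691/369368112750 ≈ -1.3552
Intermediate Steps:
F(p, H) = p**2 + 120*H (F(p, H) = (p**2 + 123*H) - 3*H = p**2 + 120*H)
-28191/20802 + 1/((-13946 + q)*F(153, -211)) = -28191/20802 + 1/((-13946 - 13929)*(153**2 + 120*(-211))) = -28191*1/20802 + 1/((-27875)*(23409 - 25320)) = -9397/6934 - 1/27875/(-1911) = -9397/6934 - 1/27875*(-1/1911) = -9397/6934 + 1/53269125 = -500569960691/369368112750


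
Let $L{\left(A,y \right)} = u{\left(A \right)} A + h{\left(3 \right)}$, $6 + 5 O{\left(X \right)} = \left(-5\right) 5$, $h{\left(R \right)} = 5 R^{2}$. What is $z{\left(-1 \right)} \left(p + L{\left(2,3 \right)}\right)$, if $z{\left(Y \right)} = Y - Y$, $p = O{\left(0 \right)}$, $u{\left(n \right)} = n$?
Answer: $0$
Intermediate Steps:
$O{\left(X \right)} = - \frac{31}{5}$ ($O{\left(X \right)} = - \frac{6}{5} + \frac{\left(-5\right) 5}{5} = - \frac{6}{5} + \frac{1}{5} \left(-25\right) = - \frac{6}{5} - 5 = - \frac{31}{5}$)
$p = - \frac{31}{5} \approx -6.2$
$z{\left(Y \right)} = 0$
$L{\left(A,y \right)} = 45 + A^{2}$ ($L{\left(A,y \right)} = A A + 5 \cdot 3^{2} = A^{2} + 5 \cdot 9 = A^{2} + 45 = 45 + A^{2}$)
$z{\left(-1 \right)} \left(p + L{\left(2,3 \right)}\right) = 0 \left(- \frac{31}{5} + \left(45 + 2^{2}\right)\right) = 0 \left(- \frac{31}{5} + \left(45 + 4\right)\right) = 0 \left(- \frac{31}{5} + 49\right) = 0 \cdot \frac{214}{5} = 0$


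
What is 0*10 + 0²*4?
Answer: 0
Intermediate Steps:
0*10 + 0²*4 = 0 + 0*4 = 0 + 0 = 0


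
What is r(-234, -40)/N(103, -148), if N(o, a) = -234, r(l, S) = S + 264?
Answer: -112/117 ≈ -0.95726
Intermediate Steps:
r(l, S) = 264 + S
r(-234, -40)/N(103, -148) = (264 - 40)/(-234) = 224*(-1/234) = -112/117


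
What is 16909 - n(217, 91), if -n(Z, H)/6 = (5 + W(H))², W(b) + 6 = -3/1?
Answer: 17005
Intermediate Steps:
W(b) = -9 (W(b) = -6 - 3/1 = -6 - 3*1 = -6 - 3 = -9)
n(Z, H) = -96 (n(Z, H) = -6*(5 - 9)² = -6*(-4)² = -6*16 = -96)
16909 - n(217, 91) = 16909 - 1*(-96) = 16909 + 96 = 17005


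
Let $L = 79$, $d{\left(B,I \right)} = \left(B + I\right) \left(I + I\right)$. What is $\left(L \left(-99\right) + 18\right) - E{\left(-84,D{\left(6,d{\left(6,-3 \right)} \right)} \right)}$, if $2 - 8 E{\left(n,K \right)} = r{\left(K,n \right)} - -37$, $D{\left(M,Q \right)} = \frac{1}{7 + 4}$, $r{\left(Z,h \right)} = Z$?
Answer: $- \frac{343139}{44} \approx -7798.6$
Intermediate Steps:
$d{\left(B,I \right)} = 2 I \left(B + I\right)$ ($d{\left(B,I \right)} = \left(B + I\right) 2 I = 2 I \left(B + I\right)$)
$D{\left(M,Q \right)} = \frac{1}{11}$
$E{\left(n,K \right)} = - \frac{35}{8} - \frac{K}{8}$ ($E{\left(n,K \right)} = \frac{1}{4} - \frac{K - -37}{8} = \frac{1}{4} - \frac{K + 37}{8} = \frac{1}{4} - \frac{37 + K}{8} = \frac{1}{4} - \left(\frac{37}{8} + \frac{K}{8}\right) = - \frac{35}{8} - \frac{K}{8}$)
$\left(L \left(-99\right) + 18\right) - E{\left(-84,D{\left(6,d{\left(6,-3 \right)} \right)} \right)} = \left(79 \left(-99\right) + 18\right) - \left(- \frac{35}{8} - \frac{1}{88}\right) = \left(-7821 + 18\right) - \left(- \frac{35}{8} - \frac{1}{88}\right) = -7803 - - \frac{193}{44} = -7803 + \frac{193}{44} = - \frac{343139}{44}$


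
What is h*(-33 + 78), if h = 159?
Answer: 7155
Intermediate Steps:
h*(-33 + 78) = 159*(-33 + 78) = 159*45 = 7155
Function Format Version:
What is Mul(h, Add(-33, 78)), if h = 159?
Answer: 7155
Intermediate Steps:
Mul(h, Add(-33, 78)) = Mul(159, Add(-33, 78)) = Mul(159, 45) = 7155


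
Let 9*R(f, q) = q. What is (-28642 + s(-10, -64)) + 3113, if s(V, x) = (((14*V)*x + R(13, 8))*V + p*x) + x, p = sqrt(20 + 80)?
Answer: -1042577/9 ≈ -1.1584e+5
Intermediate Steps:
R(f, q) = q/9
p = 10 (p = sqrt(100) = 10)
s(V, x) = 11*x + V*(8/9 + 14*V*x) (s(V, x) = (((14*V)*x + (1/9)*8)*V + 10*x) + x = ((14*V*x + 8/9)*V + 10*x) + x = ((8/9 + 14*V*x)*V + 10*x) + x = (V*(8/9 + 14*V*x) + 10*x) + x = (10*x + V*(8/9 + 14*V*x)) + x = 11*x + V*(8/9 + 14*V*x))
(-28642 + s(-10, -64)) + 3113 = (-28642 + (11*(-64) + (8/9)*(-10) + 14*(-64)*(-10)**2)) + 3113 = (-28642 + (-704 - 80/9 + 14*(-64)*100)) + 3113 = (-28642 + (-704 - 80/9 - 89600)) + 3113 = (-28642 - 812816/9) + 3113 = -1070594/9 + 3113 = -1042577/9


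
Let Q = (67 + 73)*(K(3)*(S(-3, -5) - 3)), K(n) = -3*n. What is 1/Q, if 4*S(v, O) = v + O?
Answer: 1/6300 ≈ 0.00015873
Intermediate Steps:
S(v, O) = O/4 + v/4 (S(v, O) = (v + O)/4 = (O + v)/4 = O/4 + v/4)
Q = 6300 (Q = (67 + 73)*((-3*3)*(((¼)*(-5) + (¼)*(-3)) - 3)) = 140*(-9*((-5/4 - ¾) - 3)) = 140*(-9*(-2 - 3)) = 140*(-9*(-5)) = 140*45 = 6300)
1/Q = 1/6300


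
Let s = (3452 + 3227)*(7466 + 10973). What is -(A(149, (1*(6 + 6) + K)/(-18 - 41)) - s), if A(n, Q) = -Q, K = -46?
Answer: 7266090813/59 ≈ 1.2315e+8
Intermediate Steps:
s = 123154081 (s = 6679*18439 = 123154081)
-(A(149, (1*(6 + 6) + K)/(-18 - 41)) - s) = -(-(1*(6 + 6) - 46)/(-18 - 41) - 1*123154081) = -(-(1*12 - 46)/(-59) - 123154081) = -(-(12 - 46)*(-1)/59 - 123154081) = -(-(-34)*(-1)/59 - 123154081) = -(-1*34/59 - 123154081) = -(-34/59 - 123154081) = -1*(-7266090813/59) = 7266090813/59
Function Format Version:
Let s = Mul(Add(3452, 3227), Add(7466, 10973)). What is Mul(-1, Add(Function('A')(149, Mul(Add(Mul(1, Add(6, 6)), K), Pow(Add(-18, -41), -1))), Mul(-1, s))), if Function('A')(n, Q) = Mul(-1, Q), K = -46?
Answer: Rational(7266090813, 59) ≈ 1.2315e+8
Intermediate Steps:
s = 123154081 (s = Mul(6679, 18439) = 123154081)
Mul(-1, Add(Function('A')(149, Mul(Add(Mul(1, Add(6, 6)), K), Pow(Add(-18, -41), -1))), Mul(-1, s))) = Mul(-1, Add(Mul(-1, Mul(Add(Mul(1, Add(6, 6)), -46), Pow(Add(-18, -41), -1))), Mul(-1, 123154081))) = Mul(-1, Add(Mul(-1, Mul(Add(Mul(1, 12), -46), Pow(-59, -1))), -123154081)) = Mul(-1, Add(Mul(-1, Mul(Add(12, -46), Rational(-1, 59))), -123154081)) = Mul(-1, Add(Mul(-1, Mul(-34, Rational(-1, 59))), -123154081)) = Mul(-1, Add(Mul(-1, Rational(34, 59)), -123154081)) = Mul(-1, Add(Rational(-34, 59), -123154081)) = Mul(-1, Rational(-7266090813, 59)) = Rational(7266090813, 59)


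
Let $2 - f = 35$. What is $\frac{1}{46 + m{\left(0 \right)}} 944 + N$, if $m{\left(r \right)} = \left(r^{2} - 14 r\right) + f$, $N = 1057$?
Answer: $\frac{14685}{13} \approx 1129.6$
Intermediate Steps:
$f = -33$ ($f = 2 - 35 = -33$)
$m{\left(r \right)} = -33 + r^{2} - 14 r$ ($m{\left(r \right)} = \left(r^{2} - 14 r\right) - 33 = -33 + r^{2} - 14 r$)
$\frac{1}{46 + m{\left(0 \right)}} 944 + N = \frac{1}{46 - \left(33 - 0^{2}\right)} 944 + 1057 = \frac{1}{46 + \left(-33 + 0 + 0\right)} 944 + 1057 = \frac{1}{46 - 33} \cdot 944 + 1057 = \frac{1}{13} \cdot 944 + 1057 = \frac{944}{13} + 1057 = \frac{14685}{13}$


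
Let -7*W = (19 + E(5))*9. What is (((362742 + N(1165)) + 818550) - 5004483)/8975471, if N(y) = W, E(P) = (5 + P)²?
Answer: -3823344/8975471 ≈ -0.42598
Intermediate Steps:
W = -153 (W = -(19 + (5 + 5)²)*9/7 = -(19 + 10²)*9/7 = -(19 + 100)*9/7 = -17*9 = -⅐*1071 = -153)
N(y) = -153
(((362742 + N(1165)) + 818550) - 5004483)/8975471 = (((362742 - 153) + 818550) - 5004483)/8975471 = ((362589 + 818550) - 5004483)*(1/8975471) = (1181139 - 5004483)*(1/8975471) = -3823344*1/8975471 = -3823344/8975471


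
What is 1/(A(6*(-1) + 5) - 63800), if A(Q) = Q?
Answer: -1/63801 ≈ -1.5674e-5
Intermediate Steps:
1/(A(6*(-1) + 5) - 63800) = 1/((6*(-1) + 5) - 63800) = 1/((-6 + 5) - 63800) = 1/(-1 - 63800) = 1/(-63801) = -1/63801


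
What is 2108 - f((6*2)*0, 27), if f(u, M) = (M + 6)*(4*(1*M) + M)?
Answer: -2347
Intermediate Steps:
f(u, M) = 5*M*(6 + M) (f(u, M) = (6 + M)*(4*M + M) = (6 + M)*(5*M) = 5*M*(6 + M))
2108 - f((6*2)*0, 27) = 2108 - 5*27*(6 + 27) = 2108 - 5*27*33 = 2108 - 1*4455 = 2108 - 4455 = -2347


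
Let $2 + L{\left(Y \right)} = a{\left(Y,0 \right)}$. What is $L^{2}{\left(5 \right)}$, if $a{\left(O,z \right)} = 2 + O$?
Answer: $25$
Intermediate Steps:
$L{\left(Y \right)} = Y$ ($L{\left(Y \right)} = -2 + \left(2 + Y\right) = Y$)
$L^{2}{\left(5 \right)} = 5^{2} = 25$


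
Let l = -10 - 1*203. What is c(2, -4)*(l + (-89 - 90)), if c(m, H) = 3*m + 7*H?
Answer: 8624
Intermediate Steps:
l = -213 (l = -10 - 203 = -213)
c(2, -4)*(l + (-89 - 90)) = (3*2 + 7*(-4))*(-213 + (-89 - 90)) = (6 - 28)*(-213 - 179) = -22*(-392) = 8624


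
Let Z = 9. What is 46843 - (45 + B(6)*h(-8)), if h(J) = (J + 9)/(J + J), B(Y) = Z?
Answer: 748777/16 ≈ 46799.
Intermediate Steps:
B(Y) = 9
h(J) = (9 + J)/(2*J) (h(J) = (9 + J)/((2*J)) = (9 + J)*(1/(2*J)) = (9 + J)/(2*J))
46843 - (45 + B(6)*h(-8)) = 46843 - (45 + 9*((½)*(9 - 8)/(-8))) = 46843 - (45 + 9*((½)*(-⅛)*1)) = 46843 - (45 + 9*(-1/16)) = 46843 - (45 - 9/16) = 46843 - 1*711/16 = 46843 - 711/16 = 748777/16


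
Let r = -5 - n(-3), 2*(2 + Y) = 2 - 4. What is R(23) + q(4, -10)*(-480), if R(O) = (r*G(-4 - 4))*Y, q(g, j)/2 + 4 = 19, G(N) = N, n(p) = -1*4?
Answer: -14424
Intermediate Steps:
n(p) = -4
Y = -3 (Y = -2 + (2 - 4)/2 = -2 + (½)*(-2) = -2 - 1 = -3)
r = -1 (r = -5 - 1*(-4) = -5 + 4 = -1)
q(g, j) = 30 (q(g, j) = -8 + 2*19 = -8 + 38 = 30)
R(O) = -24 (R(O) = -(-4 - 4)*(-3) = -1*(-8)*(-3) = 8*(-3) = -24)
R(23) + q(4, -10)*(-480) = -24 + 30*(-480) = -24 - 14400 = -14424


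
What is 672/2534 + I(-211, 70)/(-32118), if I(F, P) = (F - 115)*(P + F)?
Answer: -1129697/968893 ≈ -1.1660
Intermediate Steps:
I(F, P) = (-115 + F)*(F + P)
672/2534 + I(-211, 70)/(-32118) = 672/2534 + ((-211)**2 - 115*(-211) - 115*70 - 211*70)/(-32118) = 672*(1/2534) + (44521 + 24265 - 8050 - 14770)*(-1/32118) = 48/181 + 45966*(-1/32118) = 48/181 - 7661/5353 = -1129697/968893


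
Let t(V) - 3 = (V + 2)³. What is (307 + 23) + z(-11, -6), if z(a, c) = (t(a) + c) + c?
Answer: -408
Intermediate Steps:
t(V) = 3 + (2 + V)³ (t(V) = 3 + (V + 2)³ = 3 + (2 + V)³)
z(a, c) = 3 + (2 + a)³ + 2*c (z(a, c) = ((3 + (2 + a)³) + c) + c = (3 + c + (2 + a)³) + c = 3 + (2 + a)³ + 2*c)
(307 + 23) + z(-11, -6) = (307 + 23) + (3 + (2 - 11)³ + 2*(-6)) = 330 + (3 + (-9)³ - 12) = 330 + (3 - 729 - 12) = 330 - 738 = -408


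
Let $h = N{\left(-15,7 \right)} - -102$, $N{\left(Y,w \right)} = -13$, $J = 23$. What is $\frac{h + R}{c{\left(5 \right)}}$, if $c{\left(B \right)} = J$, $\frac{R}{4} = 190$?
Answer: $\frac{849}{23} \approx 36.913$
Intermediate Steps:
$R = 760$ ($R = 4 \cdot 190 = 760$)
$c{\left(B \right)} = 23$
$h = 89$ ($h = -13 - -102 = -13 + 102 = 89$)
$\frac{h + R}{c{\left(5 \right)}} = \frac{89 + 760}{23} = 849 \cdot \frac{1}{23} = \frac{849}{23}$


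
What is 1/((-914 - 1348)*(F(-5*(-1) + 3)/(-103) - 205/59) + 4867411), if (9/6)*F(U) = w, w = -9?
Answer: 6077/29626218029 ≈ 2.0512e-7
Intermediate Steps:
F(U) = -6 (F(U) = (2/3)*(-9) = -6)
1/((-914 - 1348)*(F(-5*(-1) + 3)/(-103) - 205/59) + 4867411) = 1/((-914 - 1348)*(-6/(-103) - 205/59) + 4867411) = 1/(-2262*(-6*(-1/103) - 205*1/59) + 4867411) = 1/(-2262*(6/103 - 205/59) + 4867411) = 1/(-2262*(-20761/6077) + 4867411) = 1/(46961382/6077 + 4867411) = 1/(29626218029/6077) = 6077/29626218029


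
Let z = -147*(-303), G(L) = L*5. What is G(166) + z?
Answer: 45371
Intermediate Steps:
G(L) = 5*L
z = 44541
G(166) + z = 5*166 + 44541 = 830 + 44541 = 45371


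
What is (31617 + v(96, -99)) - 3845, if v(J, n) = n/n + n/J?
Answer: 888703/32 ≈ 27772.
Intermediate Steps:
v(J, n) = 1 + n/J
(31617 + v(96, -99)) - 3845 = (31617 + (96 - 99)/96) - 3845 = (31617 + (1/96)*(-3)) - 3845 = (31617 - 1/32) - 3845 = 1011743/32 - 3845 = 888703/32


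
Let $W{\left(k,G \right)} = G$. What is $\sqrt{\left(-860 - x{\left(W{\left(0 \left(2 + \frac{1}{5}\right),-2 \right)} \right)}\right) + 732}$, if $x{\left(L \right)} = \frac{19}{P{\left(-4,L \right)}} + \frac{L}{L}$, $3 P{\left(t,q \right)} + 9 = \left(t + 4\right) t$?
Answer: $\frac{4 i \sqrt{69}}{3} \approx 11.076 i$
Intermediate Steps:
$P{\left(t,q \right)} = -3 + \frac{t \left(4 + t\right)}{3}$ ($P{\left(t,q \right)} = -3 + \frac{\left(t + 4\right) t}{3} = -3 + \frac{\left(4 + t\right) t}{3} = -3 + \frac{t \left(4 + t\right)}{3}$)
$x{\left(L \right)} = - \frac{16}{3}$ ($x{\left(L \right)} = \frac{19}{-3 + \frac{\left(-4\right)^{2}}{3} + \frac{4}{3} \left(-4\right)} + \frac{L}{L} = \frac{19}{-3 + \frac{1}{3} \cdot 16 - \frac{16}{3}} + 1 = \frac{19}{-3 + \frac{16}{3} - \frac{16}{3}} + 1 = \frac{19}{-3} + 1 = 19 \left(- \frac{1}{3}\right) + 1 = - \frac{19}{3} + 1 = - \frac{16}{3}$)
$\sqrt{\left(-860 - x{\left(W{\left(0 \left(2 + \frac{1}{5}\right),-2 \right)} \right)}\right) + 732} = \sqrt{\left(-860 - - \frac{16}{3}\right) + 732} = \sqrt{\left(-860 + \frac{16}{3}\right) + 732} = \sqrt{- \frac{2564}{3} + 732} = \sqrt{- \frac{368}{3}} = \frac{4 i \sqrt{69}}{3}$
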